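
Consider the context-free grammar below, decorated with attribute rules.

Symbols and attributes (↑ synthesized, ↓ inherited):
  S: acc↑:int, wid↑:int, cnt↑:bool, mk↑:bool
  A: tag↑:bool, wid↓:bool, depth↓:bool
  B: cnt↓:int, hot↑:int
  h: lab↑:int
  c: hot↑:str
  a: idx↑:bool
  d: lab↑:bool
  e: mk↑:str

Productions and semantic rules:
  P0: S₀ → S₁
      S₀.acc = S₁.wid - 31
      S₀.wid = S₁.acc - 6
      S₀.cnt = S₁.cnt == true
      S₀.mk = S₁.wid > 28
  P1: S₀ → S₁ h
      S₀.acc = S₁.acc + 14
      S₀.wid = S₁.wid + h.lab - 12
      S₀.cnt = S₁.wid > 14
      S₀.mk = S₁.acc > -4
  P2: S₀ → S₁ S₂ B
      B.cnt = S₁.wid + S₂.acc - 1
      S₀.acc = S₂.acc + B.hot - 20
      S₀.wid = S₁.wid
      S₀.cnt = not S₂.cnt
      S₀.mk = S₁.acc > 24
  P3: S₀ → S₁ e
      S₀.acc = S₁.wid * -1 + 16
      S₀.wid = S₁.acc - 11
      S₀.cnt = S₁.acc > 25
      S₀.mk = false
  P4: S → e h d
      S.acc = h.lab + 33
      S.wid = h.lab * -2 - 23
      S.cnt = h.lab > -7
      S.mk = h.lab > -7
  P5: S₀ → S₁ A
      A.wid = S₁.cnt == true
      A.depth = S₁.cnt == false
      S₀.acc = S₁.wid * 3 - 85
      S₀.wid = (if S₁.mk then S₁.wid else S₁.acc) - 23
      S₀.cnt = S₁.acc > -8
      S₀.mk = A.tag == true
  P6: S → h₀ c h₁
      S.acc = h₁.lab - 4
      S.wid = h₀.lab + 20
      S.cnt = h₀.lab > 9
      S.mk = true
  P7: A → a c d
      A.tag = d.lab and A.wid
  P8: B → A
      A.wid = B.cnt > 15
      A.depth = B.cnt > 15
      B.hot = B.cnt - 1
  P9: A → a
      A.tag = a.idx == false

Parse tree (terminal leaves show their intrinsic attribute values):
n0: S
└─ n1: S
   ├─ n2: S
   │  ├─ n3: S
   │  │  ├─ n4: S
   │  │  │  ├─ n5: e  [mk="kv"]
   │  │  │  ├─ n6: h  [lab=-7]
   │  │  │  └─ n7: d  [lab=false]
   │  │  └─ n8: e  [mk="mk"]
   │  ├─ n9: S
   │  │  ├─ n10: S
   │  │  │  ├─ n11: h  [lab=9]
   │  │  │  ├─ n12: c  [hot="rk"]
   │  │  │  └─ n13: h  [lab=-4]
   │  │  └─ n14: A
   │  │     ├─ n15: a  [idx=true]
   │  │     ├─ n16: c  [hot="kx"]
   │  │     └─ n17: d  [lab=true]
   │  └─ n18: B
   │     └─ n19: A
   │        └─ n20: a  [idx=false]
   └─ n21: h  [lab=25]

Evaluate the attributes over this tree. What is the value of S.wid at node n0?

1. n5.mk = "kv"  [terminal]
2. n6.lab = -7  [terminal]
3. n7.lab = false  [terminal]
4. n4.acc = 26  [h.lab + 33]
5. n4.wid = -9  [h.lab * -2 - 23]
6. n4.cnt = false  [h.lab > -7]
7. n4.mk = false  [h.lab > -7]
8. n8.mk = "mk"  [terminal]
9. n3.acc = 25  [S₁.wid * -1 + 16]
10. n3.wid = 15  [S₁.acc - 11]
11. n3.cnt = true  [S₁.acc > 25]
12. n3.mk = false  [false]
13. n11.lab = 9  [terminal]
14. n12.hot = "rk"  [terminal]
15. n13.lab = -4  [terminal]
16. n10.acc = -8  [h₁.lab - 4]
17. n10.wid = 29  [h₀.lab + 20]
18. n10.cnt = false  [h₀.lab > 9]
19. n10.mk = true  [true]
20. n14.wid = false  [S₁.cnt == true]
21. n14.depth = true  [S₁.cnt == false]
22. n15.idx = true  [terminal]
23. n16.hot = "kx"  [terminal]
24. n17.lab = true  [terminal]
25. n14.tag = false  [d.lab and A.wid]
26. n9.acc = 2  [S₁.wid * 3 - 85]
27. n9.wid = 6  [(if S₁.mk then S₁.wid else S₁.acc) - 23]
28. n9.cnt = false  [S₁.acc > -8]
29. n9.mk = false  [A.tag == true]
30. n18.cnt = 16  [S₁.wid + S₂.acc - 1]
31. n19.wid = true  [B.cnt > 15]
32. n19.depth = true  [B.cnt > 15]
33. n20.idx = false  [terminal]
34. n19.tag = true  [a.idx == false]
35. n18.hot = 15  [B.cnt - 1]
36. n2.acc = -3  [S₂.acc + B.hot - 20]
37. n2.wid = 15  [S₁.wid]
38. n2.cnt = true  [not S₂.cnt]
39. n2.mk = true  [S₁.acc > 24]
40. n21.lab = 25  [terminal]
41. n1.acc = 11  [S₁.acc + 14]
42. n1.wid = 28  [S₁.wid + h.lab - 12]
43. n1.cnt = true  [S₁.wid > 14]
44. n1.mk = true  [S₁.acc > -4]
45. n0.acc = -3  [S₁.wid - 31]
46. n0.wid = 5  [S₁.acc - 6]
47. n0.cnt = true  [S₁.cnt == true]
48. n0.mk = false  [S₁.wid > 28]

5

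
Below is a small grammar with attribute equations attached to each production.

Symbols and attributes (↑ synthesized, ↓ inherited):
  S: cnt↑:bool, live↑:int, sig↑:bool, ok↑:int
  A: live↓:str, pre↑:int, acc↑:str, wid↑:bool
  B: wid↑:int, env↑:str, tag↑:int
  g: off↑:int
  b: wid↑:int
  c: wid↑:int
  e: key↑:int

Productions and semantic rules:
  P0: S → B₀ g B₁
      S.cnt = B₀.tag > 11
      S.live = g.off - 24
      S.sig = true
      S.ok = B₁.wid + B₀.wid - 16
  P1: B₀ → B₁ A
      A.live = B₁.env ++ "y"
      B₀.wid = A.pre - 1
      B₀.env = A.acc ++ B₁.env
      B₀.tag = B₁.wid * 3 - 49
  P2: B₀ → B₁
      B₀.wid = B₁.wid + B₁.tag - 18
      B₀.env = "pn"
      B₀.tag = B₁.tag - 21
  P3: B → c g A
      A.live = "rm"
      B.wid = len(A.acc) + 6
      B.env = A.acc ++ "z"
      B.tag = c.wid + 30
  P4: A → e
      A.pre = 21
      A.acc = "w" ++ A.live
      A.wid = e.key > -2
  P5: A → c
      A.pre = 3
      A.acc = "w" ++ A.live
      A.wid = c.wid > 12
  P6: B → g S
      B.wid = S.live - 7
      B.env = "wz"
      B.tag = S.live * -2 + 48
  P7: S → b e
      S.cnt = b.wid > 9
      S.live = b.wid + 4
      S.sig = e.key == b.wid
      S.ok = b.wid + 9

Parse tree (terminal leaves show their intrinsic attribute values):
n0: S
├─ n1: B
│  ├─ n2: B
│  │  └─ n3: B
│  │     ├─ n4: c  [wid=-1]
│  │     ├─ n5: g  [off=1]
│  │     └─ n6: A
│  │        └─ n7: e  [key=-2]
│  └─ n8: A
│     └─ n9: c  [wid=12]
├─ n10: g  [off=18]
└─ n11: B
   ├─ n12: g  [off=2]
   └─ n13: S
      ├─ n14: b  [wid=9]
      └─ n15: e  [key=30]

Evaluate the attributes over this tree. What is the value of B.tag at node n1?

1. n4.wid = -1  [terminal]
2. n5.off = 1  [terminal]
3. n6.live = "rm"  ["rm"]
4. n7.key = -2  [terminal]
5. n6.pre = 21  [21]
6. n6.acc = "wrm"  ["w" ++ A.live]
7. n6.wid = false  [e.key > -2]
8. n3.wid = 9  [len(A.acc) + 6]
9. n3.env = "wrmz"  [A.acc ++ "z"]
10. n3.tag = 29  [c.wid + 30]
11. n2.wid = 20  [B₁.wid + B₁.tag - 18]
12. n2.env = "pn"  ["pn"]
13. n2.tag = 8  [B₁.tag - 21]
14. n8.live = "pny"  [B₁.env ++ "y"]
15. n9.wid = 12  [terminal]
16. n8.pre = 3  [3]
17. n8.acc = "wpny"  ["w" ++ A.live]
18. n8.wid = false  [c.wid > 12]
19. n1.wid = 2  [A.pre - 1]
20. n1.env = "wpnypn"  [A.acc ++ B₁.env]
21. n1.tag = 11  [B₁.wid * 3 - 49]
22. n10.off = 18  [terminal]
23. n12.off = 2  [terminal]
24. n14.wid = 9  [terminal]
25. n15.key = 30  [terminal]
26. n13.cnt = false  [b.wid > 9]
27. n13.live = 13  [b.wid + 4]
28. n13.sig = false  [e.key == b.wid]
29. n13.ok = 18  [b.wid + 9]
30. n11.wid = 6  [S.live - 7]
31. n11.env = "wz"  ["wz"]
32. n11.tag = 22  [S.live * -2 + 48]
33. n0.cnt = false  [B₀.tag > 11]
34. n0.live = -6  [g.off - 24]
35. n0.sig = true  [true]
36. n0.ok = -8  [B₁.wid + B₀.wid - 16]

11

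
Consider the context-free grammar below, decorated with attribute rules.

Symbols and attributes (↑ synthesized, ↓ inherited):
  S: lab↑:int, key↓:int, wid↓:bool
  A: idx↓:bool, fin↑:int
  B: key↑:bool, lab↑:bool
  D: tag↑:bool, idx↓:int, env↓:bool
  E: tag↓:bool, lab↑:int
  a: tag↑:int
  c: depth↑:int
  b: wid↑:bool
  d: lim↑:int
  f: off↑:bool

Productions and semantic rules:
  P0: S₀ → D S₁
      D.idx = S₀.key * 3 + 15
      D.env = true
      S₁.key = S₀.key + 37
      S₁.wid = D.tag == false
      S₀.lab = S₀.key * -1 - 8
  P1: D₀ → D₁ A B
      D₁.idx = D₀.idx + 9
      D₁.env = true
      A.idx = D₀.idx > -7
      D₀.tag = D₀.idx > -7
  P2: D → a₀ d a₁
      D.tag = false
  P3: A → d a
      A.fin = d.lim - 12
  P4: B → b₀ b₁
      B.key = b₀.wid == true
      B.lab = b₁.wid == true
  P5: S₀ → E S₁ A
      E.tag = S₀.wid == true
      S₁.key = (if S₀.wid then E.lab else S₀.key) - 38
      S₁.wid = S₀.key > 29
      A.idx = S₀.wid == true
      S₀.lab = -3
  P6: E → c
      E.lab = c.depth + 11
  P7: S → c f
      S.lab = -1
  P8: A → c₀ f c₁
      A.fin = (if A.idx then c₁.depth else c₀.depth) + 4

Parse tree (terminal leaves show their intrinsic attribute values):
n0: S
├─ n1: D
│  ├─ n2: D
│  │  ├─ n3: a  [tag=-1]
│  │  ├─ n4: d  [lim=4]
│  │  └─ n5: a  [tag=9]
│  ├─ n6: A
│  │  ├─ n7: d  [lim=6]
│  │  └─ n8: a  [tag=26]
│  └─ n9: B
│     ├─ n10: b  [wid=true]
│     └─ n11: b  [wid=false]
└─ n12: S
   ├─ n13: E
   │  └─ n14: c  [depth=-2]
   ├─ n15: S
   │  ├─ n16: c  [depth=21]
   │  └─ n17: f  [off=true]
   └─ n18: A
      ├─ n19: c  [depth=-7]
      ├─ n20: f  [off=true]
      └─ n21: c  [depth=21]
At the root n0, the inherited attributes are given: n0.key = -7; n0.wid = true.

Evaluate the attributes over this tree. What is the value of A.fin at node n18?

-3

1. n0.key = -7  [given at root]
2. n0.wid = true  [given at root]
3. n1.idx = -6  [S₀.key * 3 + 15]
4. n1.env = true  [true]
5. n2.idx = 3  [D₀.idx + 9]
6. n2.env = true  [true]
7. n3.tag = -1  [terminal]
8. n4.lim = 4  [terminal]
9. n5.tag = 9  [terminal]
10. n2.tag = false  [false]
11. n6.idx = true  [D₀.idx > -7]
12. n7.lim = 6  [terminal]
13. n8.tag = 26  [terminal]
14. n6.fin = -6  [d.lim - 12]
15. n10.wid = true  [terminal]
16. n11.wid = false  [terminal]
17. n9.key = true  [b₀.wid == true]
18. n9.lab = false  [b₁.wid == true]
19. n1.tag = true  [D₀.idx > -7]
20. n12.key = 30  [S₀.key + 37]
21. n12.wid = false  [D.tag == false]
22. n13.tag = false  [S₀.wid == true]
23. n14.depth = -2  [terminal]
24. n13.lab = 9  [c.depth + 11]
25. n15.key = -8  [(if S₀.wid then E.lab else S₀.key) - 38]
26. n15.wid = true  [S₀.key > 29]
27. n16.depth = 21  [terminal]
28. n17.off = true  [terminal]
29. n15.lab = -1  [-1]
30. n18.idx = false  [S₀.wid == true]
31. n19.depth = -7  [terminal]
32. n20.off = true  [terminal]
33. n21.depth = 21  [terminal]
34. n18.fin = -3  [(if A.idx then c₁.depth else c₀.depth) + 4]
35. n12.lab = -3  [-3]
36. n0.lab = -1  [S₀.key * -1 - 8]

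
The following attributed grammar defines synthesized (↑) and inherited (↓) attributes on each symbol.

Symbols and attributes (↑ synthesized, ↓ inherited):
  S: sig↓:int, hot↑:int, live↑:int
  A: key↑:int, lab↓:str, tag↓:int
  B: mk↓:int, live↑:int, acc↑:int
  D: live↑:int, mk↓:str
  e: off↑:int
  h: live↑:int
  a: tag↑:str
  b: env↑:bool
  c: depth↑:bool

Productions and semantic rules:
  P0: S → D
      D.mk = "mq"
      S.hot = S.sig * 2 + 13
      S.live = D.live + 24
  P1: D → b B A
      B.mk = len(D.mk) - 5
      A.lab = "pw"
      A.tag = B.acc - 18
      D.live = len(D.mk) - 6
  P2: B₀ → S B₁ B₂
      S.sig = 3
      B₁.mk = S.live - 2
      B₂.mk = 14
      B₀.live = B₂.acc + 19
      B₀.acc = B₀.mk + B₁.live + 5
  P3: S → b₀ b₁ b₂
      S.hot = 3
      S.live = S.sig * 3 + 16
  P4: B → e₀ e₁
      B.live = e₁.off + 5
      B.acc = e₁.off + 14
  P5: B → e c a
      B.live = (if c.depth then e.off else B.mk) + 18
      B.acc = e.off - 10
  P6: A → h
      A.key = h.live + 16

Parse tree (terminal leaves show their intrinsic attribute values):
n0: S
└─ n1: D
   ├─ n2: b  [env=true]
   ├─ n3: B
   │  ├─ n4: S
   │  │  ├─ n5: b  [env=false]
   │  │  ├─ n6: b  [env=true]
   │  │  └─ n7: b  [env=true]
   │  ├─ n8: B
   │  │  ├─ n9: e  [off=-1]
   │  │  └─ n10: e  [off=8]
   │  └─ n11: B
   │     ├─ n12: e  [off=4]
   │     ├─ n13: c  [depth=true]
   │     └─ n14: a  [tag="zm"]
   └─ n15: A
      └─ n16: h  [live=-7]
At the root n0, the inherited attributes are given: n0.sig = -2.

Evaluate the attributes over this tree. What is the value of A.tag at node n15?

1. n0.sig = -2  [given at root]
2. n1.mk = "mq"  ["mq"]
3. n2.env = true  [terminal]
4. n3.mk = -3  [len(D.mk) - 5]
5. n4.sig = 3  [3]
6. n5.env = false  [terminal]
7. n6.env = true  [terminal]
8. n7.env = true  [terminal]
9. n4.hot = 3  [3]
10. n4.live = 25  [S.sig * 3 + 16]
11. n8.mk = 23  [S.live - 2]
12. n9.off = -1  [terminal]
13. n10.off = 8  [terminal]
14. n8.live = 13  [e₁.off + 5]
15. n8.acc = 22  [e₁.off + 14]
16. n11.mk = 14  [14]
17. n12.off = 4  [terminal]
18. n13.depth = true  [terminal]
19. n14.tag = "zm"  [terminal]
20. n11.live = 22  [(if c.depth then e.off else B.mk) + 18]
21. n11.acc = -6  [e.off - 10]
22. n3.live = 13  [B₂.acc + 19]
23. n3.acc = 15  [B₀.mk + B₁.live + 5]
24. n15.lab = "pw"  ["pw"]
25. n15.tag = -3  [B.acc - 18]
26. n16.live = -7  [terminal]
27. n15.key = 9  [h.live + 16]
28. n1.live = -4  [len(D.mk) - 6]
29. n0.hot = 9  [S.sig * 2 + 13]
30. n0.live = 20  [D.live + 24]

-3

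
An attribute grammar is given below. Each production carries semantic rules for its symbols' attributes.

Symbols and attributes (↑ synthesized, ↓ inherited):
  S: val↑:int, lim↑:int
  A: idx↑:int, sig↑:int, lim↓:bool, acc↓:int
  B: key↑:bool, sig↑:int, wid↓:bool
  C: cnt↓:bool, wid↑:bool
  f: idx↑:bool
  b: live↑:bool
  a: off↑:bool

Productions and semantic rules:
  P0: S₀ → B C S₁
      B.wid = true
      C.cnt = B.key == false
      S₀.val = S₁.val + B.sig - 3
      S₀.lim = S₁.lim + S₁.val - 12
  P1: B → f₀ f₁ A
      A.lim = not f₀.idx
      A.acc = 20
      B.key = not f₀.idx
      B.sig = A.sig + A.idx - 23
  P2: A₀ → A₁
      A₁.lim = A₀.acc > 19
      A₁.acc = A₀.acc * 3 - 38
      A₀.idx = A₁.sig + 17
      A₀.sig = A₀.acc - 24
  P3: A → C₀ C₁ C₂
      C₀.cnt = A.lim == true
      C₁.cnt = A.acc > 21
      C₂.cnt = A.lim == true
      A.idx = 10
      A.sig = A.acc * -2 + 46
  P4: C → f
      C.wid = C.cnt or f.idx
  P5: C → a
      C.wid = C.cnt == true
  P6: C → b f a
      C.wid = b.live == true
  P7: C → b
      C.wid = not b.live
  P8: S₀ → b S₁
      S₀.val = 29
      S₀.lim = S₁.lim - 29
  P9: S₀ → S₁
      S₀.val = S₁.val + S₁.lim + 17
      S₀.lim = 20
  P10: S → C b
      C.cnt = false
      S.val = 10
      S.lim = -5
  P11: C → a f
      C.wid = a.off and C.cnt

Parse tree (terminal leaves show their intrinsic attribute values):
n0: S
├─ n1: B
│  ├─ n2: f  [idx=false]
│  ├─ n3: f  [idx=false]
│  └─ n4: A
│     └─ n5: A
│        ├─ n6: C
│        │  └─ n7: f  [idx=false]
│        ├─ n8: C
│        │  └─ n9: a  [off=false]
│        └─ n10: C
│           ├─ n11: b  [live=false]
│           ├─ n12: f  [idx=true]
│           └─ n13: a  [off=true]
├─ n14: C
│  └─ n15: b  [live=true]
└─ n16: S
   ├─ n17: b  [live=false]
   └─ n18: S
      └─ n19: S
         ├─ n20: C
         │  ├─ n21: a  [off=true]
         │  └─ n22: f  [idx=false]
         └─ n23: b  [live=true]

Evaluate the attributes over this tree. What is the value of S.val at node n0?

18

1. n1.wid = true  [true]
2. n2.idx = false  [terminal]
3. n3.idx = false  [terminal]
4. n4.lim = true  [not f₀.idx]
5. n4.acc = 20  [20]
6. n5.lim = true  [A₀.acc > 19]
7. n5.acc = 22  [A₀.acc * 3 - 38]
8. n6.cnt = true  [A.lim == true]
9. n7.idx = false  [terminal]
10. n6.wid = true  [C.cnt or f.idx]
11. n8.cnt = true  [A.acc > 21]
12. n9.off = false  [terminal]
13. n8.wid = true  [C.cnt == true]
14. n10.cnt = true  [A.lim == true]
15. n11.live = false  [terminal]
16. n12.idx = true  [terminal]
17. n13.off = true  [terminal]
18. n10.wid = false  [b.live == true]
19. n5.idx = 10  [10]
20. n5.sig = 2  [A.acc * -2 + 46]
21. n4.idx = 19  [A₁.sig + 17]
22. n4.sig = -4  [A₀.acc - 24]
23. n1.key = true  [not f₀.idx]
24. n1.sig = -8  [A.sig + A.idx - 23]
25. n14.cnt = false  [B.key == false]
26. n15.live = true  [terminal]
27. n14.wid = false  [not b.live]
28. n17.live = false  [terminal]
29. n20.cnt = false  [false]
30. n21.off = true  [terminal]
31. n22.idx = false  [terminal]
32. n20.wid = false  [a.off and C.cnt]
33. n23.live = true  [terminal]
34. n19.val = 10  [10]
35. n19.lim = -5  [-5]
36. n18.val = 22  [S₁.val + S₁.lim + 17]
37. n18.lim = 20  [20]
38. n16.val = 29  [29]
39. n16.lim = -9  [S₁.lim - 29]
40. n0.val = 18  [S₁.val + B.sig - 3]
41. n0.lim = 8  [S₁.lim + S₁.val - 12]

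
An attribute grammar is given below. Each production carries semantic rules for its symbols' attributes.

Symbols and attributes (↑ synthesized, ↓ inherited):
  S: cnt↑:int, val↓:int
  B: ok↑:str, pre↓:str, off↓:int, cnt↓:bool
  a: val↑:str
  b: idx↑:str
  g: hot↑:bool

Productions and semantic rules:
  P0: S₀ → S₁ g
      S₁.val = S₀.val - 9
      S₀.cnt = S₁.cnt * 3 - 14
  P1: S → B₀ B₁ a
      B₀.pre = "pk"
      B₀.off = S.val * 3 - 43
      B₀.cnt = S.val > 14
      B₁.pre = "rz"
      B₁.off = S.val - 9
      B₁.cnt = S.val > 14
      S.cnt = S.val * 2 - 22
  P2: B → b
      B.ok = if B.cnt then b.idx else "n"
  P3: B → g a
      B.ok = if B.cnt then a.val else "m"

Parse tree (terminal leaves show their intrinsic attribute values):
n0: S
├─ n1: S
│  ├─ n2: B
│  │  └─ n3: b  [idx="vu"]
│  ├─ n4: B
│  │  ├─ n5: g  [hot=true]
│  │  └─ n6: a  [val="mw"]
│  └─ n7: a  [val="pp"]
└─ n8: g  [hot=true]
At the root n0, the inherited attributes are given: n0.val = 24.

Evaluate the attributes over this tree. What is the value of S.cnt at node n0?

1. n0.val = 24  [given at root]
2. n1.val = 15  [S₀.val - 9]
3. n2.pre = "pk"  ["pk"]
4. n2.off = 2  [S.val * 3 - 43]
5. n2.cnt = true  [S.val > 14]
6. n3.idx = "vu"  [terminal]
7. n2.ok = "vu"  [if B.cnt then b.idx else "n"]
8. n4.pre = "rz"  ["rz"]
9. n4.off = 6  [S.val - 9]
10. n4.cnt = true  [S.val > 14]
11. n5.hot = true  [terminal]
12. n6.val = "mw"  [terminal]
13. n4.ok = "mw"  [if B.cnt then a.val else "m"]
14. n7.val = "pp"  [terminal]
15. n1.cnt = 8  [S.val * 2 - 22]
16. n8.hot = true  [terminal]
17. n0.cnt = 10  [S₁.cnt * 3 - 14]

10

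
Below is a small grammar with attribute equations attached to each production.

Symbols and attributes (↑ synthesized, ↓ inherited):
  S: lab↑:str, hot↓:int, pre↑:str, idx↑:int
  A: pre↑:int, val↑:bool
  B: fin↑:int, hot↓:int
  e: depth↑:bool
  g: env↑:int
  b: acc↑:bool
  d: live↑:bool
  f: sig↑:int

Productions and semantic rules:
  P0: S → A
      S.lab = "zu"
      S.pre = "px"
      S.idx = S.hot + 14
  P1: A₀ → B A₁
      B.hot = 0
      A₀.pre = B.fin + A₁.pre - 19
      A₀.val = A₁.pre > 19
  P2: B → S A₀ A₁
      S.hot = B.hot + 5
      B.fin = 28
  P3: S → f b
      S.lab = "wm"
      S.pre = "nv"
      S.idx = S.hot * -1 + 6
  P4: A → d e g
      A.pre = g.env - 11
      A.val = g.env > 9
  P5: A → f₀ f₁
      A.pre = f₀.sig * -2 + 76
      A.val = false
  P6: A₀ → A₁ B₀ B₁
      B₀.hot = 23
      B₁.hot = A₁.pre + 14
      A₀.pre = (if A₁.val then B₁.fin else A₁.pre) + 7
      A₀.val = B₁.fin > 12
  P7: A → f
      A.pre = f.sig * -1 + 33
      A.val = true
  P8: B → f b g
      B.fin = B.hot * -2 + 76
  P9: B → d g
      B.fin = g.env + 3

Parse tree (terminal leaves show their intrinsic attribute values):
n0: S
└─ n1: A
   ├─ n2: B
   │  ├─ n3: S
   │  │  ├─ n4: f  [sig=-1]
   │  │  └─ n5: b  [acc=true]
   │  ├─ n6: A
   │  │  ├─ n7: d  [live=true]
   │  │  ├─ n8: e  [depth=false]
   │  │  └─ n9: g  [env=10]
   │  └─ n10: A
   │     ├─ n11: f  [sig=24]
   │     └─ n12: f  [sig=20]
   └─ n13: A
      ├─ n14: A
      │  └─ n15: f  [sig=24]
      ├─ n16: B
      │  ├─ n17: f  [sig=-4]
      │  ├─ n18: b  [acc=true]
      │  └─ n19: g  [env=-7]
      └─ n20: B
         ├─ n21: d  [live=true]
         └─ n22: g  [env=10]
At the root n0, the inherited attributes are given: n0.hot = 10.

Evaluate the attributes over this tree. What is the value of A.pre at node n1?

29

1. n0.hot = 10  [given at root]
2. n2.hot = 0  [0]
3. n3.hot = 5  [B.hot + 5]
4. n4.sig = -1  [terminal]
5. n5.acc = true  [terminal]
6. n3.lab = "wm"  ["wm"]
7. n3.pre = "nv"  ["nv"]
8. n3.idx = 1  [S.hot * -1 + 6]
9. n7.live = true  [terminal]
10. n8.depth = false  [terminal]
11. n9.env = 10  [terminal]
12. n6.pre = -1  [g.env - 11]
13. n6.val = true  [g.env > 9]
14. n11.sig = 24  [terminal]
15. n12.sig = 20  [terminal]
16. n10.pre = 28  [f₀.sig * -2 + 76]
17. n10.val = false  [false]
18. n2.fin = 28  [28]
19. n15.sig = 24  [terminal]
20. n14.pre = 9  [f.sig * -1 + 33]
21. n14.val = true  [true]
22. n16.hot = 23  [23]
23. n17.sig = -4  [terminal]
24. n18.acc = true  [terminal]
25. n19.env = -7  [terminal]
26. n16.fin = 30  [B.hot * -2 + 76]
27. n20.hot = 23  [A₁.pre + 14]
28. n21.live = true  [terminal]
29. n22.env = 10  [terminal]
30. n20.fin = 13  [g.env + 3]
31. n13.pre = 20  [(if A₁.val then B₁.fin else A₁.pre) + 7]
32. n13.val = true  [B₁.fin > 12]
33. n1.pre = 29  [B.fin + A₁.pre - 19]
34. n1.val = true  [A₁.pre > 19]
35. n0.lab = "zu"  ["zu"]
36. n0.pre = "px"  ["px"]
37. n0.idx = 24  [S.hot + 14]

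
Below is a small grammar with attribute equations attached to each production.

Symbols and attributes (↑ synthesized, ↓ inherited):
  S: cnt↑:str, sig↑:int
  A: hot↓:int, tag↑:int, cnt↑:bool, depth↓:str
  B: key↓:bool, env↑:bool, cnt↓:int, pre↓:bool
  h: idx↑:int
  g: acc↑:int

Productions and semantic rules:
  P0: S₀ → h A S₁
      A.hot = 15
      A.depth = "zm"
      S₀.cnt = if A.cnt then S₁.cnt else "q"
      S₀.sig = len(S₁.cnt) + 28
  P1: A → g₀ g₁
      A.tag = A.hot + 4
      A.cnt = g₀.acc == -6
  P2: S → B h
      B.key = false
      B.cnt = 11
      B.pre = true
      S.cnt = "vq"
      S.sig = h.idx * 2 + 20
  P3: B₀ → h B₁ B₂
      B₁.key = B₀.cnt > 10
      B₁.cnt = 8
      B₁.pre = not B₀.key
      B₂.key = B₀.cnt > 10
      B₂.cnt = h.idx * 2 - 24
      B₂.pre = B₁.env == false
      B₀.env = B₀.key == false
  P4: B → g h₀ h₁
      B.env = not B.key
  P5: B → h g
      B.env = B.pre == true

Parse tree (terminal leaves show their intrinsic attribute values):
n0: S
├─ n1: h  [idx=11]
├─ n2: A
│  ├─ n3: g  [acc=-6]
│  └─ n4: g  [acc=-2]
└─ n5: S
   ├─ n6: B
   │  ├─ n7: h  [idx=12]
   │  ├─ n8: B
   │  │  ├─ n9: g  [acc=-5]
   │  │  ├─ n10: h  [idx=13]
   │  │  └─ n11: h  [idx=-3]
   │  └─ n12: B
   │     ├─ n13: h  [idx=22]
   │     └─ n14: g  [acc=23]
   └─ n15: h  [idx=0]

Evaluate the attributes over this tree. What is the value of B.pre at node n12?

true

1. n1.idx = 11  [terminal]
2. n2.hot = 15  [15]
3. n2.depth = "zm"  ["zm"]
4. n3.acc = -6  [terminal]
5. n4.acc = -2  [terminal]
6. n2.tag = 19  [A.hot + 4]
7. n2.cnt = true  [g₀.acc == -6]
8. n6.key = false  [false]
9. n6.cnt = 11  [11]
10. n6.pre = true  [true]
11. n7.idx = 12  [terminal]
12. n8.key = true  [B₀.cnt > 10]
13. n8.cnt = 8  [8]
14. n8.pre = true  [not B₀.key]
15. n9.acc = -5  [terminal]
16. n10.idx = 13  [terminal]
17. n11.idx = -3  [terminal]
18. n8.env = false  [not B.key]
19. n12.key = true  [B₀.cnt > 10]
20. n12.cnt = 0  [h.idx * 2 - 24]
21. n12.pre = true  [B₁.env == false]
22. n13.idx = 22  [terminal]
23. n14.acc = 23  [terminal]
24. n12.env = true  [B.pre == true]
25. n6.env = true  [B₀.key == false]
26. n15.idx = 0  [terminal]
27. n5.cnt = "vq"  ["vq"]
28. n5.sig = 20  [h.idx * 2 + 20]
29. n0.cnt = "vq"  [if A.cnt then S₁.cnt else "q"]
30. n0.sig = 30  [len(S₁.cnt) + 28]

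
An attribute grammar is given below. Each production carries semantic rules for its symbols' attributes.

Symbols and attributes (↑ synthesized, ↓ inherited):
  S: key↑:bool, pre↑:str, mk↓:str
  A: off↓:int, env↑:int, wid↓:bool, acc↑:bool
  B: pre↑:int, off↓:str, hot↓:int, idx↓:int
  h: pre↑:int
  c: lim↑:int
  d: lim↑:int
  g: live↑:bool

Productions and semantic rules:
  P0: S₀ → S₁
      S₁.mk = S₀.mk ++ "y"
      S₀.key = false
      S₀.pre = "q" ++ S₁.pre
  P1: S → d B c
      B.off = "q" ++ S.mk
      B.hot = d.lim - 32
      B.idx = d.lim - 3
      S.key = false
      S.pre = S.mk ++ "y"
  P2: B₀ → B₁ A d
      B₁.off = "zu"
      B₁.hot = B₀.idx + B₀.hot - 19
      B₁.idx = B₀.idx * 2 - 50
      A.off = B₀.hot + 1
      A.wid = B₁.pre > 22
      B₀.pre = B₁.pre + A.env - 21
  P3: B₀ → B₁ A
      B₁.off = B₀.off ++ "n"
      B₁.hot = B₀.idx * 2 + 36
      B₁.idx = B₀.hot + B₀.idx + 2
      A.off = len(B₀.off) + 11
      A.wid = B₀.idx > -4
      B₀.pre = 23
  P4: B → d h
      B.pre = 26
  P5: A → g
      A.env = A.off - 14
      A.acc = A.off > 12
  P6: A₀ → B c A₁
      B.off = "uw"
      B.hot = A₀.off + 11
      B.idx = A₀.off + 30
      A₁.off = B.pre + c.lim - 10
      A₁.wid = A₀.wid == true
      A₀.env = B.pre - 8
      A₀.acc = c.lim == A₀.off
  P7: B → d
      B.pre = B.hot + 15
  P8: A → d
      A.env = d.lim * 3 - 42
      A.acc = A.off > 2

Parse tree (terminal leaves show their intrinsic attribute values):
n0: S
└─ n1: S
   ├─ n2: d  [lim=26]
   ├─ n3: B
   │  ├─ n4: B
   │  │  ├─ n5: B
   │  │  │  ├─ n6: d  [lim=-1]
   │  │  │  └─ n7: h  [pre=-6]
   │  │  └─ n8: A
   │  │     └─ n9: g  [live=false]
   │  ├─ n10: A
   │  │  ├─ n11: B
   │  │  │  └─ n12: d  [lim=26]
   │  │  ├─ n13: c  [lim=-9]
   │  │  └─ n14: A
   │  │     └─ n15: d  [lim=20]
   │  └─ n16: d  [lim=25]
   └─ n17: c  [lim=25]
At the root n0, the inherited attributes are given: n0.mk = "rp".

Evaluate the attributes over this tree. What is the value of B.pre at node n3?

15

1. n0.mk = "rp"  [given at root]
2. n1.mk = "rpy"  [S₀.mk ++ "y"]
3. n2.lim = 26  [terminal]
4. n3.off = "qrpy"  ["q" ++ S.mk]
5. n3.hot = -6  [d.lim - 32]
6. n3.idx = 23  [d.lim - 3]
7. n4.off = "zu"  ["zu"]
8. n4.hot = -2  [B₀.idx + B₀.hot - 19]
9. n4.idx = -4  [B₀.idx * 2 - 50]
10. n5.off = "zun"  [B₀.off ++ "n"]
11. n5.hot = 28  [B₀.idx * 2 + 36]
12. n5.idx = -4  [B₀.hot + B₀.idx + 2]
13. n6.lim = -1  [terminal]
14. n7.pre = -6  [terminal]
15. n5.pre = 26  [26]
16. n8.off = 13  [len(B₀.off) + 11]
17. n8.wid = false  [B₀.idx > -4]
18. n9.live = false  [terminal]
19. n8.env = -1  [A.off - 14]
20. n8.acc = true  [A.off > 12]
21. n4.pre = 23  [23]
22. n10.off = -5  [B₀.hot + 1]
23. n10.wid = true  [B₁.pre > 22]
24. n11.off = "uw"  ["uw"]
25. n11.hot = 6  [A₀.off + 11]
26. n11.idx = 25  [A₀.off + 30]
27. n12.lim = 26  [terminal]
28. n11.pre = 21  [B.hot + 15]
29. n13.lim = -9  [terminal]
30. n14.off = 2  [B.pre + c.lim - 10]
31. n14.wid = true  [A₀.wid == true]
32. n15.lim = 20  [terminal]
33. n14.env = 18  [d.lim * 3 - 42]
34. n14.acc = false  [A.off > 2]
35. n10.env = 13  [B.pre - 8]
36. n10.acc = false  [c.lim == A₀.off]
37. n16.lim = 25  [terminal]
38. n3.pre = 15  [B₁.pre + A.env - 21]
39. n17.lim = 25  [terminal]
40. n1.key = false  [false]
41. n1.pre = "rpyy"  [S.mk ++ "y"]
42. n0.key = false  [false]
43. n0.pre = "qrpyy"  ["q" ++ S₁.pre]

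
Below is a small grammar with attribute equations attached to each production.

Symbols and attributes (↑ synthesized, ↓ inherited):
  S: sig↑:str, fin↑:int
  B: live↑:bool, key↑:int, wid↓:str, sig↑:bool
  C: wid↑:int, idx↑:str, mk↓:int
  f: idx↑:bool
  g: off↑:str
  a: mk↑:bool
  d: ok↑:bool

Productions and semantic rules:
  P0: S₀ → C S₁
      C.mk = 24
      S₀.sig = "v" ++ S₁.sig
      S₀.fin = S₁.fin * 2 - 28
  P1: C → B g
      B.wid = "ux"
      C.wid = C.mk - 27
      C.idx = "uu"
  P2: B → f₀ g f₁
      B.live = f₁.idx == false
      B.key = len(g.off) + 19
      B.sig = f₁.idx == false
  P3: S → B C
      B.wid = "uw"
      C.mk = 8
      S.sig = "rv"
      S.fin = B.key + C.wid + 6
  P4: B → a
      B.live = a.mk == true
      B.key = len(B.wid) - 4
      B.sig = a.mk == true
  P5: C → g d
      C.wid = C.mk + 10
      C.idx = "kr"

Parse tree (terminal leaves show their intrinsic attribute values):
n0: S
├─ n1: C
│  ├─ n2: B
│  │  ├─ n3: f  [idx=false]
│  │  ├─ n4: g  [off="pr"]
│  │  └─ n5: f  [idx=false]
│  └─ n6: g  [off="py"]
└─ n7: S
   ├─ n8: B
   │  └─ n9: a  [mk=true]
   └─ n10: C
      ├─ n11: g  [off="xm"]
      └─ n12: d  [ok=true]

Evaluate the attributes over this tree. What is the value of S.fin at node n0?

1. n1.mk = 24  [24]
2. n2.wid = "ux"  ["ux"]
3. n3.idx = false  [terminal]
4. n4.off = "pr"  [terminal]
5. n5.idx = false  [terminal]
6. n2.live = true  [f₁.idx == false]
7. n2.key = 21  [len(g.off) + 19]
8. n2.sig = true  [f₁.idx == false]
9. n6.off = "py"  [terminal]
10. n1.wid = -3  [C.mk - 27]
11. n1.idx = "uu"  ["uu"]
12. n8.wid = "uw"  ["uw"]
13. n9.mk = true  [terminal]
14. n8.live = true  [a.mk == true]
15. n8.key = -2  [len(B.wid) - 4]
16. n8.sig = true  [a.mk == true]
17. n10.mk = 8  [8]
18. n11.off = "xm"  [terminal]
19. n12.ok = true  [terminal]
20. n10.wid = 18  [C.mk + 10]
21. n10.idx = "kr"  ["kr"]
22. n7.sig = "rv"  ["rv"]
23. n7.fin = 22  [B.key + C.wid + 6]
24. n0.sig = "vrv"  ["v" ++ S₁.sig]
25. n0.fin = 16  [S₁.fin * 2 - 28]

16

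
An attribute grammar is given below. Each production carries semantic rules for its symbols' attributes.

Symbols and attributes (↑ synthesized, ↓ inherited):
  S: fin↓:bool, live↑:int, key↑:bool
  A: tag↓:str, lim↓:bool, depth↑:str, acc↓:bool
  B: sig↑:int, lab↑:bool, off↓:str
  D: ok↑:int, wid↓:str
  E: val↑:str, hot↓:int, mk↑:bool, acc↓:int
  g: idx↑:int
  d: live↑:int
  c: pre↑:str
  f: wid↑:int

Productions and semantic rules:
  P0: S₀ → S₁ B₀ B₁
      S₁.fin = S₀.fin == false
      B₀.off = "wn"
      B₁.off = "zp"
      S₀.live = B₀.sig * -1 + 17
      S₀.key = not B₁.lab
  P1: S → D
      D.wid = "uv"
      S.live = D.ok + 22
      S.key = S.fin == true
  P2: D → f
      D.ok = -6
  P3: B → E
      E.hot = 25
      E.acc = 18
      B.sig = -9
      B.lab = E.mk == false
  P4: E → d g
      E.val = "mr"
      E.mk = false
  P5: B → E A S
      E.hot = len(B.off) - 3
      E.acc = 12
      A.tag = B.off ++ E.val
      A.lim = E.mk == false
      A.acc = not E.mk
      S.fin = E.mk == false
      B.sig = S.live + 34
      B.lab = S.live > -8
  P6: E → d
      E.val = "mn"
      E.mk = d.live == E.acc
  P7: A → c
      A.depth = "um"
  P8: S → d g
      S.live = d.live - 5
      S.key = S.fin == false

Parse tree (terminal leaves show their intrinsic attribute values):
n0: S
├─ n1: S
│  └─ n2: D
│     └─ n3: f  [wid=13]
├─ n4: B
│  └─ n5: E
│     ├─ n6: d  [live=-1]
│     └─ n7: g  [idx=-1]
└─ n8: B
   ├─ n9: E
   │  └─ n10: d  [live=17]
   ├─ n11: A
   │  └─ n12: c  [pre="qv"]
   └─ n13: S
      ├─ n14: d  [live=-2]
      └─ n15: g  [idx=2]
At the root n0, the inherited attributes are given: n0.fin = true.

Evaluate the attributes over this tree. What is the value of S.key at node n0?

1. n0.fin = true  [given at root]
2. n1.fin = false  [S₀.fin == false]
3. n2.wid = "uv"  ["uv"]
4. n3.wid = 13  [terminal]
5. n2.ok = -6  [-6]
6. n1.live = 16  [D.ok + 22]
7. n1.key = false  [S.fin == true]
8. n4.off = "wn"  ["wn"]
9. n5.hot = 25  [25]
10. n5.acc = 18  [18]
11. n6.live = -1  [terminal]
12. n7.idx = -1  [terminal]
13. n5.val = "mr"  ["mr"]
14. n5.mk = false  [false]
15. n4.sig = -9  [-9]
16. n4.lab = true  [E.mk == false]
17. n8.off = "zp"  ["zp"]
18. n9.hot = -1  [len(B.off) - 3]
19. n9.acc = 12  [12]
20. n10.live = 17  [terminal]
21. n9.val = "mn"  ["mn"]
22. n9.mk = false  [d.live == E.acc]
23. n11.tag = "zpmn"  [B.off ++ E.val]
24. n11.lim = true  [E.mk == false]
25. n11.acc = true  [not E.mk]
26. n12.pre = "qv"  [terminal]
27. n11.depth = "um"  ["um"]
28. n13.fin = true  [E.mk == false]
29. n14.live = -2  [terminal]
30. n15.idx = 2  [terminal]
31. n13.live = -7  [d.live - 5]
32. n13.key = false  [S.fin == false]
33. n8.sig = 27  [S.live + 34]
34. n8.lab = true  [S.live > -8]
35. n0.live = 26  [B₀.sig * -1 + 17]
36. n0.key = false  [not B₁.lab]

false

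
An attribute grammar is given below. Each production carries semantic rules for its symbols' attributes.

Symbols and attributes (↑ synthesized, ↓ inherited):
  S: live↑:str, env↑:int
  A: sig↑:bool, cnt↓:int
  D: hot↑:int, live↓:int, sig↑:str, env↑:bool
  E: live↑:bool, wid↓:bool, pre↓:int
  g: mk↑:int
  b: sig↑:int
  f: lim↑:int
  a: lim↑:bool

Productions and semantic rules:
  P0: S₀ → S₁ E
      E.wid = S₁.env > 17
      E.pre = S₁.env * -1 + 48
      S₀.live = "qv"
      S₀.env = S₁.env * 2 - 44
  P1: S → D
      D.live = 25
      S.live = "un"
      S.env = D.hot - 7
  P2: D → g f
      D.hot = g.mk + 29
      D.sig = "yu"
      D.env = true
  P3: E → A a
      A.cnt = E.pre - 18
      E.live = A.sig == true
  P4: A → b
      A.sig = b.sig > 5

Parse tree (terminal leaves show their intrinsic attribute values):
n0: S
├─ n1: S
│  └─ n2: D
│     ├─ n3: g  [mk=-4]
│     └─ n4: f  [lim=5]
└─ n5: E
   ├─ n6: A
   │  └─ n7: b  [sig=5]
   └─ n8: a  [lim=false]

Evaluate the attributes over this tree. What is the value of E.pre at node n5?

1. n2.live = 25  [25]
2. n3.mk = -4  [terminal]
3. n4.lim = 5  [terminal]
4. n2.hot = 25  [g.mk + 29]
5. n2.sig = "yu"  ["yu"]
6. n2.env = true  [true]
7. n1.live = "un"  ["un"]
8. n1.env = 18  [D.hot - 7]
9. n5.wid = true  [S₁.env > 17]
10. n5.pre = 30  [S₁.env * -1 + 48]
11. n6.cnt = 12  [E.pre - 18]
12. n7.sig = 5  [terminal]
13. n6.sig = false  [b.sig > 5]
14. n8.lim = false  [terminal]
15. n5.live = false  [A.sig == true]
16. n0.live = "qv"  ["qv"]
17. n0.env = -8  [S₁.env * 2 - 44]

30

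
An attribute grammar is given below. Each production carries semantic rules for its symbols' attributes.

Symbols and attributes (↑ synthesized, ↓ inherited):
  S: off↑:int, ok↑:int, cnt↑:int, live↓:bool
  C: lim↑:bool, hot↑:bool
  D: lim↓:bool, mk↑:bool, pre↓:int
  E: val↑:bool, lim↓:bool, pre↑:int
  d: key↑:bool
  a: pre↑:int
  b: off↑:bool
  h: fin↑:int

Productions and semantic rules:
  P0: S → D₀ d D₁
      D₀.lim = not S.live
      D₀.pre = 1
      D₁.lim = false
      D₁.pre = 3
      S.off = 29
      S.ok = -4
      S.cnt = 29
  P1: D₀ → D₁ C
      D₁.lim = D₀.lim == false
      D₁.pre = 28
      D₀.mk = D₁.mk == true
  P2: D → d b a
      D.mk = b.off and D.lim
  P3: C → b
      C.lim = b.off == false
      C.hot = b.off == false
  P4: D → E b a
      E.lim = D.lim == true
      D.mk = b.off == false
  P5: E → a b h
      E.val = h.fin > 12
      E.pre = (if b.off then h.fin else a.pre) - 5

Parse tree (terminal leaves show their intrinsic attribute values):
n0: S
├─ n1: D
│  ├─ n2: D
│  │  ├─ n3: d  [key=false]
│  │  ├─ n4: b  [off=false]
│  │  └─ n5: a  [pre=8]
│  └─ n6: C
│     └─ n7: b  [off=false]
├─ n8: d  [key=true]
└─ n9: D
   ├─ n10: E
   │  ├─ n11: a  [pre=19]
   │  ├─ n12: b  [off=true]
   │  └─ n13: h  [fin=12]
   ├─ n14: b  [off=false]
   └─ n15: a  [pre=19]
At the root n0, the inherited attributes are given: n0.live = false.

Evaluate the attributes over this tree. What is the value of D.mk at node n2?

false

1. n0.live = false  [given at root]
2. n1.lim = true  [not S.live]
3. n1.pre = 1  [1]
4. n2.lim = false  [D₀.lim == false]
5. n2.pre = 28  [28]
6. n3.key = false  [terminal]
7. n4.off = false  [terminal]
8. n5.pre = 8  [terminal]
9. n2.mk = false  [b.off and D.lim]
10. n7.off = false  [terminal]
11. n6.lim = true  [b.off == false]
12. n6.hot = true  [b.off == false]
13. n1.mk = false  [D₁.mk == true]
14. n8.key = true  [terminal]
15. n9.lim = false  [false]
16. n9.pre = 3  [3]
17. n10.lim = false  [D.lim == true]
18. n11.pre = 19  [terminal]
19. n12.off = true  [terminal]
20. n13.fin = 12  [terminal]
21. n10.val = false  [h.fin > 12]
22. n10.pre = 7  [(if b.off then h.fin else a.pre) - 5]
23. n14.off = false  [terminal]
24. n15.pre = 19  [terminal]
25. n9.mk = true  [b.off == false]
26. n0.off = 29  [29]
27. n0.ok = -4  [-4]
28. n0.cnt = 29  [29]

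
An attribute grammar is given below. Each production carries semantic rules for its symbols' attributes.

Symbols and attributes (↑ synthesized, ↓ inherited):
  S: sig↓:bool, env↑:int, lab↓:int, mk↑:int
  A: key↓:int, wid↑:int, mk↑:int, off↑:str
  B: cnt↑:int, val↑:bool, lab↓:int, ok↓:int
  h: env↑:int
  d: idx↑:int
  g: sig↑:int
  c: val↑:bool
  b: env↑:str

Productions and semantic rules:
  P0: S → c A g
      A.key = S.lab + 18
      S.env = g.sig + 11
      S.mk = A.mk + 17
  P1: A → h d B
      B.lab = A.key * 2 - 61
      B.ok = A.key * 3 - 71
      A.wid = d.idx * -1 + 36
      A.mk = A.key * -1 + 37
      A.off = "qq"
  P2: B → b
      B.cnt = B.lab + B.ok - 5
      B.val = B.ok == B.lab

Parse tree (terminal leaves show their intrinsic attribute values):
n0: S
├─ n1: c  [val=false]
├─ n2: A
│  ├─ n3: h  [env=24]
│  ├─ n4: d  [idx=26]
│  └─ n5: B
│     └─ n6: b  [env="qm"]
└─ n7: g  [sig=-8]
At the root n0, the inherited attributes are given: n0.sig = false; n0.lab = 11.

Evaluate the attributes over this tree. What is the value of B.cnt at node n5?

1. n0.sig = false  [given at root]
2. n0.lab = 11  [given at root]
3. n1.val = false  [terminal]
4. n2.key = 29  [S.lab + 18]
5. n3.env = 24  [terminal]
6. n4.idx = 26  [terminal]
7. n5.lab = -3  [A.key * 2 - 61]
8. n5.ok = 16  [A.key * 3 - 71]
9. n6.env = "qm"  [terminal]
10. n5.cnt = 8  [B.lab + B.ok - 5]
11. n5.val = false  [B.ok == B.lab]
12. n2.wid = 10  [d.idx * -1 + 36]
13. n2.mk = 8  [A.key * -1 + 37]
14. n2.off = "qq"  ["qq"]
15. n7.sig = -8  [terminal]
16. n0.env = 3  [g.sig + 11]
17. n0.mk = 25  [A.mk + 17]

8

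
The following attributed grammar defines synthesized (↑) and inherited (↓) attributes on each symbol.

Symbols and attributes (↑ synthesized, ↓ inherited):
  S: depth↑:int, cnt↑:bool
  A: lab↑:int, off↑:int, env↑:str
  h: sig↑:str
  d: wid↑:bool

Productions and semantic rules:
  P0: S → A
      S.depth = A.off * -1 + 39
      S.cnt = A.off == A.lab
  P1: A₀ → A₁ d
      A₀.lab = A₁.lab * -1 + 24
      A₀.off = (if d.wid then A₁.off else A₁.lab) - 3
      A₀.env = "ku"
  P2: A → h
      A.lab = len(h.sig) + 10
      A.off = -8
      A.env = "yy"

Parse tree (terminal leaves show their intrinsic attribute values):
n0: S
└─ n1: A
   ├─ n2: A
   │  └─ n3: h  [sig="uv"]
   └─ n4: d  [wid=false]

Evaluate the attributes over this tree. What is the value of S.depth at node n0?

30

1. n3.sig = "uv"  [terminal]
2. n2.lab = 12  [len(h.sig) + 10]
3. n2.off = -8  [-8]
4. n2.env = "yy"  ["yy"]
5. n4.wid = false  [terminal]
6. n1.lab = 12  [A₁.lab * -1 + 24]
7. n1.off = 9  [(if d.wid then A₁.off else A₁.lab) - 3]
8. n1.env = "ku"  ["ku"]
9. n0.depth = 30  [A.off * -1 + 39]
10. n0.cnt = false  [A.off == A.lab]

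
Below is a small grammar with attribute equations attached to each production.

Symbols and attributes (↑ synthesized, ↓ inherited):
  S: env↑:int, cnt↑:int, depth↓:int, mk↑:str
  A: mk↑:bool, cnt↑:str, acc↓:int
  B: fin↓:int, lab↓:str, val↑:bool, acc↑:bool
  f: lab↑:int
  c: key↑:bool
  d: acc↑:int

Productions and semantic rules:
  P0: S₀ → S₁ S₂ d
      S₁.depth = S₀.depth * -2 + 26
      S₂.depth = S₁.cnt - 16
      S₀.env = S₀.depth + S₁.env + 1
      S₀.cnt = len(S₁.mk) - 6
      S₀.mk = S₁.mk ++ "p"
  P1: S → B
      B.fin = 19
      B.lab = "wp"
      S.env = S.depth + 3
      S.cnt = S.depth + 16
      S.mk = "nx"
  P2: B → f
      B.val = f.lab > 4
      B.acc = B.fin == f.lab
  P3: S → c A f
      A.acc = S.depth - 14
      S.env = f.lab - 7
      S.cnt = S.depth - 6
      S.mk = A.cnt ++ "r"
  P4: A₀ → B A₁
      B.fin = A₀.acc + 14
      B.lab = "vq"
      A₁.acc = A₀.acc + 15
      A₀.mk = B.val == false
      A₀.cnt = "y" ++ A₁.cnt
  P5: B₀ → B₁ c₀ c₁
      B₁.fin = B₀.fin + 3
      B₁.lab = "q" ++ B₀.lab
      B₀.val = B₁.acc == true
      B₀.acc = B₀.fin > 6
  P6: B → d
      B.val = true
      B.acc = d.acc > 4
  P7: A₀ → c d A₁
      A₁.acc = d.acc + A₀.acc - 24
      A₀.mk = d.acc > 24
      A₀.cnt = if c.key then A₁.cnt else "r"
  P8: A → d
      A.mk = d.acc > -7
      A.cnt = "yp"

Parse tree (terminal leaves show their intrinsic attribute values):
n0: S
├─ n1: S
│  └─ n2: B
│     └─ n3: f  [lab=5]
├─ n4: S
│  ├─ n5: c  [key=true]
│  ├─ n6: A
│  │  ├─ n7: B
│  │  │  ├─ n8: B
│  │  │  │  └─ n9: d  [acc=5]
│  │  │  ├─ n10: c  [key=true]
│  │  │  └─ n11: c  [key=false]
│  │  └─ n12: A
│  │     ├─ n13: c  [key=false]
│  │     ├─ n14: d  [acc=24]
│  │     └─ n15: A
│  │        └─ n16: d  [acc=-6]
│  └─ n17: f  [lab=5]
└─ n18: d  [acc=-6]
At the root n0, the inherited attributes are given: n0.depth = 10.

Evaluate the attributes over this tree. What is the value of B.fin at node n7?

6

1. n0.depth = 10  [given at root]
2. n1.depth = 6  [S₀.depth * -2 + 26]
3. n2.fin = 19  [19]
4. n2.lab = "wp"  ["wp"]
5. n3.lab = 5  [terminal]
6. n2.val = true  [f.lab > 4]
7. n2.acc = false  [B.fin == f.lab]
8. n1.env = 9  [S.depth + 3]
9. n1.cnt = 22  [S.depth + 16]
10. n1.mk = "nx"  ["nx"]
11. n4.depth = 6  [S₁.cnt - 16]
12. n5.key = true  [terminal]
13. n6.acc = -8  [S.depth - 14]
14. n7.fin = 6  [A₀.acc + 14]
15. n7.lab = "vq"  ["vq"]
16. n8.fin = 9  [B₀.fin + 3]
17. n8.lab = "qvq"  ["q" ++ B₀.lab]
18. n9.acc = 5  [terminal]
19. n8.val = true  [true]
20. n8.acc = true  [d.acc > 4]
21. n10.key = true  [terminal]
22. n11.key = false  [terminal]
23. n7.val = true  [B₁.acc == true]
24. n7.acc = false  [B₀.fin > 6]
25. n12.acc = 7  [A₀.acc + 15]
26. n13.key = false  [terminal]
27. n14.acc = 24  [terminal]
28. n15.acc = 7  [d.acc + A₀.acc - 24]
29. n16.acc = -6  [terminal]
30. n15.mk = true  [d.acc > -7]
31. n15.cnt = "yp"  ["yp"]
32. n12.mk = false  [d.acc > 24]
33. n12.cnt = "r"  [if c.key then A₁.cnt else "r"]
34. n6.mk = false  [B.val == false]
35. n6.cnt = "yr"  ["y" ++ A₁.cnt]
36. n17.lab = 5  [terminal]
37. n4.env = -2  [f.lab - 7]
38. n4.cnt = 0  [S.depth - 6]
39. n4.mk = "yrr"  [A.cnt ++ "r"]
40. n18.acc = -6  [terminal]
41. n0.env = 20  [S₀.depth + S₁.env + 1]
42. n0.cnt = -4  [len(S₁.mk) - 6]
43. n0.mk = "nxp"  [S₁.mk ++ "p"]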